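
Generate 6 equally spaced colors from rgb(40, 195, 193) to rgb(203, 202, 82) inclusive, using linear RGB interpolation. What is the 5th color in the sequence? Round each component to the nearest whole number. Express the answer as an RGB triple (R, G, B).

(170, 201, 104)

With 6 swatches and endpoints inclusive, swatch 5 sits at t = (5 − 1)/(6 − 1) = 4/5 ≈ 0.8.
R = 40 + 0.8 × (203 − 40) = 170.4 → 170
G = 195 + 0.8 × (202 − 195) = 200.6 → 201
B = 193 + 0.8 × (82 − 193) = 104.2 → 104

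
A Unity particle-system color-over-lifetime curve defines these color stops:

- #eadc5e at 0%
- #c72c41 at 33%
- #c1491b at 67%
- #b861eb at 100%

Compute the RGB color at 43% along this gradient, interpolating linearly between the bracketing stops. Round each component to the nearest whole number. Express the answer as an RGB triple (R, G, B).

43% lies between the 33% and 67% stops, so the local fraction is t = (43 − 33)/(67 − 33) = 10/34 ≈ 0.2941.
#c72c41 → (199, 44, 65); #c1491b → (193, 73, 27).
R = 199 + 0.2941 × (193 − 199) = 197.235 → 197
G = 44 + 0.2941 × (73 − 44) = 52.529 → 53
B = 65 + 0.2941 × (27 − 65) = 53.824 → 54

(197, 53, 54)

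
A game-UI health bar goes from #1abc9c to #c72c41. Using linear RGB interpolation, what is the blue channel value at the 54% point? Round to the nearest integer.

107

B₁ = 156 (from #1abc9c), B₂ = 65 (from #c72c41).
B = 156 + 0.54 × (65 − 156) = 106.86 → 107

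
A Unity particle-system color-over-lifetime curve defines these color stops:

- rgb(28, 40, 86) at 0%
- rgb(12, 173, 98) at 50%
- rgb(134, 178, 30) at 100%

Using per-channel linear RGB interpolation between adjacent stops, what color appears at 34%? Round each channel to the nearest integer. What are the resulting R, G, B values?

34% lies between the 0% and 50% stops, so the local fraction is t = (34 − 0)/(50 − 0) = 34/50 ≈ 0.68.
R = 28 + 0.68 × (12 − 28) = 17.12 → 17
G = 40 + 0.68 × (173 − 40) = 130.44 → 130
B = 86 + 0.68 × (98 − 86) = 94.16 → 94

(17, 130, 94)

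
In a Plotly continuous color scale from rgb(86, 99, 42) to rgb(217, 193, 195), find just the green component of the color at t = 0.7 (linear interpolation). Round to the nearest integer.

G = 99 + 0.7 × (193 − 99) = 164.8 → 165

165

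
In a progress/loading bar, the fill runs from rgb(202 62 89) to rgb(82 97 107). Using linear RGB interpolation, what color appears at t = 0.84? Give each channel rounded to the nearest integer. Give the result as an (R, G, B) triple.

(101, 91, 104)

R = 202 + 0.84 × (82 − 202) = 202 + 0.84 × -120 = 101.2 → 101
G = 62 + 0.84 × (97 − 62) = 62 + 0.84 × 35 = 91.4 → 91
B = 89 + 0.84 × (107 − 89) = 89 + 0.84 × 18 = 104.12 → 104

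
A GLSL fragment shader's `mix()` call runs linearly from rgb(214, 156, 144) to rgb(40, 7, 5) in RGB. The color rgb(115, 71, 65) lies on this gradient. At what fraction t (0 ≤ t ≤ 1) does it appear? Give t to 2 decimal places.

Invert the lerp on the R channel (largest span, 174): t = (115 − 214) / (40 − 214) = -99/-174 = 0.56897.
Check on G: (71 − 156)/(7 − 156) = 0.5705 ✓

0.57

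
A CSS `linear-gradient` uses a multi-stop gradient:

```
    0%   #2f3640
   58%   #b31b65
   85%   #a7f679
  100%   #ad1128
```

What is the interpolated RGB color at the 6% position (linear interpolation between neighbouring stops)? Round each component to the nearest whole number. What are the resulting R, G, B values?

6% lies between the 0% and 58% stops, so the local fraction is t = (6 − 0)/(58 − 0) = 6/58 ≈ 0.1034.
#2f3640 → (47, 54, 64); #b31b65 → (179, 27, 101).
R = 47 + 0.1034 × (179 − 47) = 60.649 → 61
G = 54 + 0.1034 × (27 − 54) = 51.208 → 51
B = 64 + 0.1034 × (101 − 64) = 67.826 → 68

(61, 51, 68)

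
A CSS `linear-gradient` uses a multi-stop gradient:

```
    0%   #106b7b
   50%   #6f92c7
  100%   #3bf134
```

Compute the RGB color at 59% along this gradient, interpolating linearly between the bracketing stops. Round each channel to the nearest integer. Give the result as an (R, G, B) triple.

(102, 163, 173)

59% lies between the 50% and 100% stops, so the local fraction is t = (59 − 50)/(100 − 50) = 9/50 ≈ 0.18.
#6f92c7 → (111, 146, 199); #3bf134 → (59, 241, 52).
R = 111 + 0.18 × (59 − 111) = 101.64 → 102
G = 146 + 0.18 × (241 − 146) = 163.1 → 163
B = 199 + 0.18 × (52 − 199) = 172.54 → 173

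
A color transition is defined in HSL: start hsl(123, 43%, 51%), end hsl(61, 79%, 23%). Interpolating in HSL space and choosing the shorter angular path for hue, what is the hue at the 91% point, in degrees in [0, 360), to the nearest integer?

Hue arc: Δh = 61 − 123 = -62° (|Δh| ≤ 180, already the shorter path).
H = 123 + 0.91 × (-62) = 66.58 → 67°

67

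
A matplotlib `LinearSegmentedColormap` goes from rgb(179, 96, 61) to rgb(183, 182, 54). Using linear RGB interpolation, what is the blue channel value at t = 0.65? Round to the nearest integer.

56

B = 61 + 0.65 × (54 − 61) = 56.45 → 56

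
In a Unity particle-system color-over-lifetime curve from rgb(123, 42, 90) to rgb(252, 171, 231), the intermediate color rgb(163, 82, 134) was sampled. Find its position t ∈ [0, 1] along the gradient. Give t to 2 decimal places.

Invert the lerp on the B channel (largest span, 141): t = (134 − 90) / (231 − 90) = 44/141 = 0.31206.
Check on R: (163 − 123)/(252 − 123) = 0.3101 ✓

0.31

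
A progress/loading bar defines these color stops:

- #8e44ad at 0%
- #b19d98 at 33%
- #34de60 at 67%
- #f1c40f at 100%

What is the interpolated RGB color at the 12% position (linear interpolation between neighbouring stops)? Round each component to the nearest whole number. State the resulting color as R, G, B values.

(155, 100, 165)

12% lies between the 0% and 33% stops, so the local fraction is t = (12 − 0)/(33 − 0) = 12/33 ≈ 0.3636.
#8e44ad → (142, 68, 173); #b19d98 → (177, 157, 152).
R = 142 + 0.3636 × (177 − 142) = 154.726 → 155
G = 68 + 0.3636 × (157 − 68) = 100.36 → 100
B = 173 + 0.3636 × (152 − 173) = 165.364 → 165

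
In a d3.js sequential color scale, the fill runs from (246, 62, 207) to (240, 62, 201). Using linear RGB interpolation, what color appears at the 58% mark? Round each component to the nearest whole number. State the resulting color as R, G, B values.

58% corresponds to t = 0.58.
R = 246 + 0.58 × (240 − 246) = 246 + 0.58 × -6 = 242.52 → 243
G = 62 + 0.58 × (62 − 62) = 62 + 0.58 × 0 = 62 → 62
B = 207 + 0.58 × (201 − 207) = 207 + 0.58 × -6 = 203.52 → 204

(243, 62, 204)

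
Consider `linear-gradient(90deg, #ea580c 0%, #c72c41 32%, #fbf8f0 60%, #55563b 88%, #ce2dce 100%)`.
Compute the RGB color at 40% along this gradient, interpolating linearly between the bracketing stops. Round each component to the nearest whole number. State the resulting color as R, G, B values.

40% lies between the 32% and 60% stops, so the local fraction is t = (40 − 32)/(60 − 32) = 8/28 ≈ 0.2857.
#c72c41 → (199, 44, 65); #fbf8f0 → (251, 248, 240).
R = 199 + 0.2857 × (251 − 199) = 213.856 → 214
G = 44 + 0.2857 × (248 − 44) = 102.283 → 102
B = 65 + 0.2857 × (240 − 65) = 114.998 → 115

(214, 102, 115)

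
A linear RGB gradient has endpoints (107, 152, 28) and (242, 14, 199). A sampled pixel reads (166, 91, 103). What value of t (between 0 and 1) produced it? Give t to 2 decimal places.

Invert the lerp on the B channel (largest span, 171): t = (103 − 28) / (199 − 28) = 75/171 = 0.4386.
Check on R: (166 − 107)/(242 − 107) = 0.437 ✓

0.44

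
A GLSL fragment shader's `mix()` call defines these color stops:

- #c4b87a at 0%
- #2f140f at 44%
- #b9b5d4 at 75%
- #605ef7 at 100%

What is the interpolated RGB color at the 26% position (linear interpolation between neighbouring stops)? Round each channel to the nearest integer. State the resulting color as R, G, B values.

26% lies between the 0% and 44% stops, so the local fraction is t = (26 − 0)/(44 − 0) = 26/44 ≈ 0.5909.
#c4b87a → (196, 184, 122); #2f140f → (47, 20, 15).
R = 196 + 0.5909 × (47 − 196) = 107.956 → 108
G = 184 + 0.5909 × (20 − 184) = 87.092 → 87
B = 122 + 0.5909 × (15 − 122) = 58.774 → 59

(108, 87, 59)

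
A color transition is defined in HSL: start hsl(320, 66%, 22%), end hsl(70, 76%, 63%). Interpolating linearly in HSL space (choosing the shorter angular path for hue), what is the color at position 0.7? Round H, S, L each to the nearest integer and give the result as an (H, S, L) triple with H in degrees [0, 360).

Hue: 70 − 320 = -250°, but |-250| > 180 so the shorter arc goes the other way: Δh = -250 + 360 = 110°.
H = 320 + 0.7 × (110) = 397 → 397 → 397 mod 360 = 37°
S = 66 + 0.7 × (76 − 66) = 73 → 73%
L = 22 + 0.7 × (63 − 22) = 50.7 → 51%

(37, 73, 51)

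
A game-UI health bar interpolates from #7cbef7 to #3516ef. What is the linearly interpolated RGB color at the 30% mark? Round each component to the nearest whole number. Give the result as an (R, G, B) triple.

(103, 140, 245)

#7cbef7 → (124, 190, 247); #3516ef → (53, 22, 239).
30% corresponds to t = 0.3.
R = 124 + 0.3 × (53 − 124) = 124 + 0.3 × -71 = 102.7 → 103
G = 190 + 0.3 × (22 − 190) = 190 + 0.3 × -168 = 139.6 → 140
B = 247 + 0.3 × (239 − 247) = 247 + 0.3 × -8 = 244.6 → 245
So the blended color is (103, 140, 245), about #678cf5.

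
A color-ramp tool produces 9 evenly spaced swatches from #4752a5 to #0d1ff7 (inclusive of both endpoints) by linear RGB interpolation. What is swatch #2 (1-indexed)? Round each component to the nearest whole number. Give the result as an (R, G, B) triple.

(64, 76, 175)

With 9 swatches and endpoints inclusive, swatch 2 sits at t = (2 − 1)/(9 − 1) = 1/8 ≈ 0.125.
#4752a5 → (71, 82, 165); #0d1ff7 → (13, 31, 247).
R = 71 + 0.125 × (13 − 71) = 63.75 → 64
G = 82 + 0.125 × (31 − 82) = 75.625 → 76
B = 165 + 0.125 × (247 − 165) = 175.25 → 175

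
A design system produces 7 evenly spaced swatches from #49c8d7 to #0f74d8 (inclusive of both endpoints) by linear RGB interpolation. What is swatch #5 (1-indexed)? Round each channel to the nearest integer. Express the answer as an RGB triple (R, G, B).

(34, 144, 216)

With 7 swatches and endpoints inclusive, swatch 5 sits at t = (5 − 1)/(7 − 1) = 4/6 ≈ 0.6667.
#49c8d7 → (73, 200, 215); #0f74d8 → (15, 116, 216).
R = 73 + 0.6667 × (15 − 73) = 34.331 → 34
G = 200 + 0.6667 × (116 − 200) = 143.997 → 144
B = 215 + 0.6667 × (216 − 215) = 215.667 → 216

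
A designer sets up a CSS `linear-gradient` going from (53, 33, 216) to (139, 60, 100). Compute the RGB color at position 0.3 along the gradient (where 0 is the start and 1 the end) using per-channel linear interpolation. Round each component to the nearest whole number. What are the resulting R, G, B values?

R = 53 + 0.3 × (139 − 53) = 53 + 0.3 × 86 = 78.8 → 79
G = 33 + 0.3 × (60 − 33) = 33 + 0.3 × 27 = 41.1 → 41
B = 216 + 0.3 × (100 − 216) = 216 + 0.3 × -116 = 181.2 → 181
So the blended color is (79, 41, 181), about #4f29b5.

(79, 41, 181)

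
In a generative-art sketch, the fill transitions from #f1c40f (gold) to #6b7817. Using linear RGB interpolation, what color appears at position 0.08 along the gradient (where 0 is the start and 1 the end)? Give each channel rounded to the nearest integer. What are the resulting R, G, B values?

(230, 190, 16)

#f1c40f → (241, 196, 15); #6b7817 → (107, 120, 23).
R = 241 + 0.08 × (107 − 241) = 241 + 0.08 × -134 = 230.28 → 230
G = 196 + 0.08 × (120 − 196) = 196 + 0.08 × -76 = 189.92 → 190
B = 15 + 0.08 × (23 − 15) = 15 + 0.08 × 8 = 15.64 → 16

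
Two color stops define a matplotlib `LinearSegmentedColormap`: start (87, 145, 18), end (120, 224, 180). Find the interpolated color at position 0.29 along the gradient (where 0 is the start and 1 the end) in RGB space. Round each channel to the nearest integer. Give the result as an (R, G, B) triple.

(97, 168, 65)

R = 87 + 0.29 × (120 − 87) = 87 + 0.29 × 33 = 96.57 → 97
G = 145 + 0.29 × (224 − 145) = 145 + 0.29 × 79 = 167.91 → 168
B = 18 + 0.29 × (180 − 18) = 18 + 0.29 × 162 = 64.98 → 65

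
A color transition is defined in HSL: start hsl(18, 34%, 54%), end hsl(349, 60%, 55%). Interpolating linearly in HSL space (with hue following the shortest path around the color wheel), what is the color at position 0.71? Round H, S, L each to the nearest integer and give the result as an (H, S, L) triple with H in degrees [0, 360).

(357, 52, 55)

Hue: 349 − 18 = 331°, but |331| > 180 so the shorter arc goes the other way: Δh = 331 − 360 = -29°.
H = 18 + 0.71 × (-29) = -2.59 → -3 → -3 mod 360 = 357°
S = 34 + 0.71 × (60 − 34) = 52.46 → 52%
L = 54 + 0.71 × (55 − 54) = 54.71 → 55%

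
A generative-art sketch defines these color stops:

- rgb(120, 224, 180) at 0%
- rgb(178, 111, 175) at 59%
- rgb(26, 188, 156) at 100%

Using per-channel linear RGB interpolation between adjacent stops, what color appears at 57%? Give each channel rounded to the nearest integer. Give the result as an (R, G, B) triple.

57% lies between the 0% and 59% stops, so the local fraction is t = (57 − 0)/(59 − 0) = 57/59 ≈ 0.9661.
R = 120 + 0.9661 × (178 − 120) = 176.034 → 176
G = 224 + 0.9661 × (111 − 224) = 114.831 → 115
B = 180 + 0.9661 × (175 − 180) = 175.169 → 175

(176, 115, 175)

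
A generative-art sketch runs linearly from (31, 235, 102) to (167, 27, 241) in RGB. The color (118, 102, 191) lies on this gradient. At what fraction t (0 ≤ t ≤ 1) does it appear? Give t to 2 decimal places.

0.64

Invert the lerp on the G channel (largest span, 208): t = (102 − 235) / (27 − 235) = -133/-208 = 0.63942.
Check on R: (118 − 31)/(167 − 31) = 0.6397 ✓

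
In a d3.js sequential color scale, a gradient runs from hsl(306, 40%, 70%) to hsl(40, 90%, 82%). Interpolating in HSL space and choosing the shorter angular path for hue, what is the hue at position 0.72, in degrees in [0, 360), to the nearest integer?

14

Hue: 40 − 306 = -266°, but |-266| > 180 so the shorter arc goes the other way: Δh = -266 + 360 = 94°.
H = 306 + 0.72 × (94) = 373.68 → 374 → 374 mod 360 = 14°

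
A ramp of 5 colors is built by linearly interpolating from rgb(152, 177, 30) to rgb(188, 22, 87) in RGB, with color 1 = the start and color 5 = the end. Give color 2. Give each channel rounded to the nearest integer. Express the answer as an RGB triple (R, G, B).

With 5 swatches and endpoints inclusive, swatch 2 sits at t = (2 − 1)/(5 − 1) = 1/4 ≈ 0.25.
R = 152 + 0.25 × (188 − 152) = 161 → 161
G = 177 + 0.25 × (22 − 177) = 138.25 → 138
B = 30 + 0.25 × (87 − 30) = 44.25 → 44

(161, 138, 44)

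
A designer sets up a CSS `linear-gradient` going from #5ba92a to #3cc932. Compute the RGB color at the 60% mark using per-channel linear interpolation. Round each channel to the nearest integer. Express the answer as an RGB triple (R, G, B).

(72, 188, 47)

#5ba92a → (91, 169, 42); #3cc932 → (60, 201, 50).
60% corresponds to t = 0.6.
R = 91 + 0.6 × (60 − 91) = 91 + 0.6 × -31 = 72.4 → 72
G = 169 + 0.6 × (201 − 169) = 169 + 0.6 × 32 = 188.2 → 188
B = 42 + 0.6 × (50 − 42) = 42 + 0.6 × 8 = 46.8 → 47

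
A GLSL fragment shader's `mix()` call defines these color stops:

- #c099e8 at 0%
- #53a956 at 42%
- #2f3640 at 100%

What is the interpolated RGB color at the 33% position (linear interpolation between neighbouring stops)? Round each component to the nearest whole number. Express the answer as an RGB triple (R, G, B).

33% lies between the 0% and 42% stops, so the local fraction is t = (33 − 0)/(42 − 0) = 33/42 ≈ 0.7857.
#c099e8 → (192, 153, 232); #53a956 → (83, 169, 86).
R = 192 + 0.7857 × (83 − 192) = 106.359 → 106
G = 153 + 0.7857 × (169 − 153) = 165.571 → 166
B = 232 + 0.7857 × (86 − 232) = 117.288 → 117

(106, 166, 117)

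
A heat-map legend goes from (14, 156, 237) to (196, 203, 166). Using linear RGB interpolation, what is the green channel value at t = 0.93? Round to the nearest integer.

200

G = 156 + 0.93 × (203 − 156) = 199.71 → 200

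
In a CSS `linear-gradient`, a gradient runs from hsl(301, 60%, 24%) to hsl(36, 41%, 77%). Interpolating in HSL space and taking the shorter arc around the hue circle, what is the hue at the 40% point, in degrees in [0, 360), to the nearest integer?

339

Hue: 36 − 301 = -265°, but |-265| > 180 so the shorter arc goes the other way: Δh = -265 + 360 = 95°.
H = 301 + 0.4 × (95) = 339 → 339°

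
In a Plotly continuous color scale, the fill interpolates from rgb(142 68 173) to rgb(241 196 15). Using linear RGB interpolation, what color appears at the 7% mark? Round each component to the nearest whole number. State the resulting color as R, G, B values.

7% corresponds to t = 0.07.
R = 142 + 0.07 × (241 − 142) = 142 + 0.07 × 99 = 148.93 → 149
G = 68 + 0.07 × (196 − 68) = 68 + 0.07 × 128 = 76.96 → 77
B = 173 + 0.07 × (15 − 173) = 173 + 0.07 × -158 = 161.94 → 162
So the blended color is (149, 77, 162), about #954da2.

(149, 77, 162)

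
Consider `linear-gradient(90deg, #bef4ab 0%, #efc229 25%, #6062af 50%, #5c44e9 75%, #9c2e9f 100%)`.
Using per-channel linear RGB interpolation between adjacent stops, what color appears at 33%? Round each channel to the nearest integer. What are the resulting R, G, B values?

33% lies between the 25% and 50% stops, so the local fraction is t = (33 − 25)/(50 − 25) = 8/25 ≈ 0.32.
#efc229 → (239, 194, 41); #6062af → (96, 98, 175).
R = 239 + 0.32 × (96 − 239) = 193.24 → 193
G = 194 + 0.32 × (98 − 194) = 163.28 → 163
B = 41 + 0.32 × (175 − 41) = 83.88 → 84

(193, 163, 84)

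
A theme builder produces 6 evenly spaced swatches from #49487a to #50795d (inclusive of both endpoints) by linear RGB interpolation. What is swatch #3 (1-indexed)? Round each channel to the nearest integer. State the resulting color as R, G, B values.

With 6 swatches and endpoints inclusive, swatch 3 sits at t = (3 − 1)/(6 − 1) = 2/5 ≈ 0.4.
#49487a → (73, 72, 122); #50795d → (80, 121, 93).
R = 73 + 0.4 × (80 − 73) = 75.8 → 76
G = 72 + 0.4 × (121 − 72) = 91.6 → 92
B = 122 + 0.4 × (93 − 122) = 110.4 → 110

(76, 92, 110)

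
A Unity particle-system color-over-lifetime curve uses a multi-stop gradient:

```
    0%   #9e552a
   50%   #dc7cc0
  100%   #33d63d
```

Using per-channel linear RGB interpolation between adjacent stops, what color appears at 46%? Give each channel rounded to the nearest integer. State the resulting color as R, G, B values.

46% lies between the 0% and 50% stops, so the local fraction is t = (46 − 0)/(50 − 0) = 46/50 ≈ 0.92.
#9e552a → (158, 85, 42); #dc7cc0 → (220, 124, 192).
R = 158 + 0.92 × (220 − 158) = 215.04 → 215
G = 85 + 0.92 × (124 − 85) = 120.88 → 121
B = 42 + 0.92 × (192 − 42) = 180 → 180

(215, 121, 180)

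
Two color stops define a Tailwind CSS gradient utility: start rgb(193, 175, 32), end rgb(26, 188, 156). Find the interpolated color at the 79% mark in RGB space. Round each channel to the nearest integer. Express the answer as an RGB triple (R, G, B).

(61, 185, 130)

79% corresponds to t = 0.79.
R = 193 + 0.79 × (26 − 193) = 193 + 0.79 × -167 = 61.07 → 61
G = 175 + 0.79 × (188 − 175) = 175 + 0.79 × 13 = 185.27 → 185
B = 32 + 0.79 × (156 − 32) = 32 + 0.79 × 124 = 129.96 → 130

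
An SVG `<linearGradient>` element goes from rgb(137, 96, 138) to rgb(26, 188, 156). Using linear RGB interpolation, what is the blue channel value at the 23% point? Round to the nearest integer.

142

B = 138 + 0.23 × (156 − 138) = 142.14 → 142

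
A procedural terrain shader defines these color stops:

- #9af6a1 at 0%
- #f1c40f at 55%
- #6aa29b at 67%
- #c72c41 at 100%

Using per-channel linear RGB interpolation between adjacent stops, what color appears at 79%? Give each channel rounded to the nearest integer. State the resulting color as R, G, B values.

(140, 119, 122)

79% lies between the 67% and 100% stops, so the local fraction is t = (79 − 67)/(100 − 67) = 12/33 ≈ 0.3636.
#6aa29b → (106, 162, 155); #c72c41 → (199, 44, 65).
R = 106 + 0.3636 × (199 − 106) = 139.815 → 140
G = 162 + 0.3636 × (44 − 162) = 119.095 → 119
B = 155 + 0.3636 × (65 − 155) = 122.276 → 122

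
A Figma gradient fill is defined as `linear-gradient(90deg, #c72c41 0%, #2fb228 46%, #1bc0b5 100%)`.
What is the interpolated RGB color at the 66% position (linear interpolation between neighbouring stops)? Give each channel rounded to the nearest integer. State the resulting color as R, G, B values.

66% lies between the 46% and 100% stops, so the local fraction is t = (66 − 46)/(100 − 46) = 20/54 ≈ 0.3704.
#2fb228 → (47, 178, 40); #1bc0b5 → (27, 192, 181).
R = 47 + 0.3704 × (27 − 47) = 39.592 → 40
G = 178 + 0.3704 × (192 − 178) = 183.186 → 183
B = 40 + 0.3704 × (181 − 40) = 92.226 → 92

(40, 183, 92)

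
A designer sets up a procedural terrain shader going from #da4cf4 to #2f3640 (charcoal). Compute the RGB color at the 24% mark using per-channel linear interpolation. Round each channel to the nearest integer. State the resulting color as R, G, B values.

(177, 71, 201)

#da4cf4 → (218, 76, 244); #2f3640 → (47, 54, 64).
24% corresponds to t = 0.24.
R = 218 + 0.24 × (47 − 218) = 218 + 0.24 × -171 = 176.96 → 177
G = 76 + 0.24 × (54 − 76) = 76 + 0.24 × -22 = 70.72 → 71
B = 244 + 0.24 × (64 − 244) = 244 + 0.24 × -180 = 200.8 → 201
So the blended color is (177, 71, 201), about #b147c9.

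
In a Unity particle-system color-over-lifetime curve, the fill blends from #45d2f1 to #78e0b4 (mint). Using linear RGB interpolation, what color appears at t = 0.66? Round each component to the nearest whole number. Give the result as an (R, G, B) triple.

#45d2f1 → (69, 210, 241); #78e0b4 → (120, 224, 180).
R = 69 + 0.66 × (120 − 69) = 69 + 0.66 × 51 = 102.66 → 103
G = 210 + 0.66 × (224 − 210) = 210 + 0.66 × 14 = 219.24 → 219
B = 241 + 0.66 × (180 − 241) = 241 + 0.66 × -61 = 200.74 → 201
So the blended color is (103, 219, 201), about #67dbc9.

(103, 219, 201)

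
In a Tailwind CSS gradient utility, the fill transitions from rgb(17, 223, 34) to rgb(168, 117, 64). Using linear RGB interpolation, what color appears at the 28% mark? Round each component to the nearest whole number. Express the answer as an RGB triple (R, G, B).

28% corresponds to t = 0.28.
R = 17 + 0.28 × (168 − 17) = 17 + 0.28 × 151 = 59.28 → 59
G = 223 + 0.28 × (117 − 223) = 223 + 0.28 × -106 = 193.32 → 193
B = 34 + 0.28 × (64 − 34) = 34 + 0.28 × 30 = 42.4 → 42

(59, 193, 42)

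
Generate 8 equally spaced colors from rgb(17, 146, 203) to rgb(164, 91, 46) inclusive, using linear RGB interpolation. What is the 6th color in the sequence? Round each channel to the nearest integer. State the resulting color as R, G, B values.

(122, 107, 91)

With 8 swatches and endpoints inclusive, swatch 6 sits at t = (6 − 1)/(8 − 1) = 5/7 ≈ 0.7143.
R = 17 + 0.7143 × (164 − 17) = 122.002 → 122
G = 146 + 0.7143 × (91 − 146) = 106.713 → 107
B = 203 + 0.7143 × (46 − 203) = 90.855 → 91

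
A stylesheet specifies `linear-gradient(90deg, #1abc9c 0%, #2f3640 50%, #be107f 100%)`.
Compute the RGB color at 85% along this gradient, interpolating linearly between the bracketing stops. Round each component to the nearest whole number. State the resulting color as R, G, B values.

(147, 27, 108)

85% lies between the 50% and 100% stops, so the local fraction is t = (85 − 50)/(100 − 50) = 35/50 ≈ 0.7.
#2f3640 → (47, 54, 64); #be107f → (190, 16, 127).
R = 47 + 0.7 × (190 − 47) = 147.1 → 147
G = 54 + 0.7 × (16 − 54) = 27.4 → 27
B = 64 + 0.7 × (127 − 64) = 108.1 → 108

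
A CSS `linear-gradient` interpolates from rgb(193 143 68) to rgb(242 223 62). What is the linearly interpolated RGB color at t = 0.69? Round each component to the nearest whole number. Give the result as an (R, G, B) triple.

R = 193 + 0.69 × (242 − 193) = 193 + 0.69 × 49 = 226.81 → 227
G = 143 + 0.69 × (223 − 143) = 143 + 0.69 × 80 = 198.2 → 198
B = 68 + 0.69 × (62 − 68) = 68 + 0.69 × -6 = 63.86 → 64
So the blended color is (227, 198, 64), about #e3c640.

(227, 198, 64)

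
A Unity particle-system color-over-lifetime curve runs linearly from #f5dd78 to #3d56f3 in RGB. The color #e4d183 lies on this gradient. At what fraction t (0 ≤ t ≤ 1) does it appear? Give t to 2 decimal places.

Invert the lerp on the R channel (largest span, 184): t = (228 − 245) / (61 − 245) = -17/-184 = 0.092391.
Check on G: (209 − 221)/(86 − 221) = 0.08889 ✓

0.09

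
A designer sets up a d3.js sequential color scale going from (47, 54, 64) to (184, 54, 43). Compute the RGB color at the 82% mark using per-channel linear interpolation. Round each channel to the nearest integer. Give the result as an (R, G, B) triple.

82% corresponds to t = 0.82.
R = 47 + 0.82 × (184 − 47) = 47 + 0.82 × 137 = 159.34 → 159
G = 54 + 0.82 × (54 − 54) = 54 + 0.82 × 0 = 54 → 54
B = 64 + 0.82 × (43 − 64) = 64 + 0.82 × -21 = 46.78 → 47
So the blended color is (159, 54, 47), about #9f362f.

(159, 54, 47)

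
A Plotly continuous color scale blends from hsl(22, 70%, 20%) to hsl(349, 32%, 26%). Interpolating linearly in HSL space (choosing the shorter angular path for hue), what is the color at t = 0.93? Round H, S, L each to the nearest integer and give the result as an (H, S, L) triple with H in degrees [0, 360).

(351, 35, 26)

Hue: 349 − 22 = 327°, but |327| > 180 so the shorter arc goes the other way: Δh = 327 − 360 = -33°.
H = 22 + 0.93 × (-33) = -8.69 → -9 → -9 mod 360 = 351°
S = 70 + 0.93 × (32 − 70) = 34.66 → 35%
L = 20 + 0.93 × (26 − 20) = 25.58 → 26%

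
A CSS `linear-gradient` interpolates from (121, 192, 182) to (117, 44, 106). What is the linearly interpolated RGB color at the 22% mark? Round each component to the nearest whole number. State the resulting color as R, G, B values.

(120, 159, 165)

22% corresponds to t = 0.22.
R = 121 + 0.22 × (117 − 121) = 121 + 0.22 × -4 = 120.12 → 120
G = 192 + 0.22 × (44 − 192) = 192 + 0.22 × -148 = 159.44 → 159
B = 182 + 0.22 × (106 − 182) = 182 + 0.22 × -76 = 165.28 → 165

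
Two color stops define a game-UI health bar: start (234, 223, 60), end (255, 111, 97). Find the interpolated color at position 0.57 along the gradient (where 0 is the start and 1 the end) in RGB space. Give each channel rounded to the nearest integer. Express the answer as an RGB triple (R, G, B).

R = 234 + 0.57 × (255 − 234) = 234 + 0.57 × 21 = 245.97 → 246
G = 223 + 0.57 × (111 − 223) = 223 + 0.57 × -112 = 159.16 → 159
B = 60 + 0.57 × (97 − 60) = 60 + 0.57 × 37 = 81.09 → 81

(246, 159, 81)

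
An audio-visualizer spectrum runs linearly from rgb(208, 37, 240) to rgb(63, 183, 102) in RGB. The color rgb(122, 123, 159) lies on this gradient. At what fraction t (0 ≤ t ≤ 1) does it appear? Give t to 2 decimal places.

Invert the lerp on the G channel (largest span, 146): t = (123 − 37) / (183 − 37) = 86/146 = 0.58904.
Check on R: (122 − 208)/(63 − 208) = 0.5931 ✓

0.59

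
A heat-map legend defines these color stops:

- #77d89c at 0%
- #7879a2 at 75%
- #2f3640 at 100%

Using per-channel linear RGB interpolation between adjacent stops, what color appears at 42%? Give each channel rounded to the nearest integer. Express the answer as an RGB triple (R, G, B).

(120, 163, 159)

42% lies between the 0% and 75% stops, so the local fraction is t = (42 − 0)/(75 − 0) = 42/75 ≈ 0.56.
#77d89c → (119, 216, 156); #7879a2 → (120, 121, 162).
R = 119 + 0.56 × (120 − 119) = 119.56 → 120
G = 216 + 0.56 × (121 − 216) = 162.8 → 163
B = 156 + 0.56 × (162 − 156) = 159.36 → 159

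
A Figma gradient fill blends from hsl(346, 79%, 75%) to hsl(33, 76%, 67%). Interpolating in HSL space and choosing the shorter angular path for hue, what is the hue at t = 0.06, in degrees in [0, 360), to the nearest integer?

349

Hue: 33 − 346 = -313°, but |-313| > 180 so the shorter arc goes the other way: Δh = -313 + 360 = 47°.
H = 346 + 0.06 × (47) = 348.82 → 349°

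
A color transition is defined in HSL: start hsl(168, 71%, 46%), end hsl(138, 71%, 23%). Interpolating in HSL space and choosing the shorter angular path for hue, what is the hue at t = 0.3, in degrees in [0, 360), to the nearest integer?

159

Hue arc: Δh = 138 − 168 = -30° (|Δh| ≤ 180, already the shorter path).
H = 168 + 0.3 × (-30) = 159 → 159°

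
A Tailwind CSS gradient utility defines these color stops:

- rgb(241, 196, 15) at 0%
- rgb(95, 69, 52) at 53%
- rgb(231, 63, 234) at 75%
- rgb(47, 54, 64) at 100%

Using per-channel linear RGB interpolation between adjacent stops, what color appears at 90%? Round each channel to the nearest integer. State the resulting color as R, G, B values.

(121, 58, 132)

90% lies between the 75% and 100% stops, so the local fraction is t = (90 − 75)/(100 − 75) = 15/25 ≈ 0.6.
R = 231 + 0.6 × (47 − 231) = 120.6 → 121
G = 63 + 0.6 × (54 − 63) = 57.6 → 58
B = 234 + 0.6 × (64 − 234) = 132 → 132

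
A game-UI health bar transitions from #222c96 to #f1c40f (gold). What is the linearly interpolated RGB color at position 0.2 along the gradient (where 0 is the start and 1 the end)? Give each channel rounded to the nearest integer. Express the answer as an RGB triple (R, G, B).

#222c96 → (34, 44, 150); #f1c40f → (241, 196, 15).
R = 34 + 0.2 × (241 − 34) = 34 + 0.2 × 207 = 75.4 → 75
G = 44 + 0.2 × (196 − 44) = 44 + 0.2 × 152 = 74.4 → 74
B = 150 + 0.2 × (15 − 150) = 150 + 0.2 × -135 = 123 → 123

(75, 74, 123)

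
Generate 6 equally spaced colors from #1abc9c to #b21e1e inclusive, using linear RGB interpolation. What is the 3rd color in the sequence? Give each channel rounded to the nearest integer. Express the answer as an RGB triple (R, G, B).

With 6 swatches and endpoints inclusive, swatch 3 sits at t = (3 − 1)/(6 − 1) = 2/5 ≈ 0.4.
#1abc9c → (26, 188, 156); #b21e1e → (178, 30, 30).
R = 26 + 0.4 × (178 − 26) = 86.8 → 87
G = 188 + 0.4 × (30 − 188) = 124.8 → 125
B = 156 + 0.4 × (30 − 156) = 105.6 → 106

(87, 125, 106)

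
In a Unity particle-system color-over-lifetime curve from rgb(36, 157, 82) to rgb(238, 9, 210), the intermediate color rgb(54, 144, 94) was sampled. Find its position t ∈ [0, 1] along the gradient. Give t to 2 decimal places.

0.09

Invert the lerp on the R channel (largest span, 202): t = (54 − 36) / (238 − 36) = 18/202 = 0.089109.
Check on G: (144 − 157)/(9 − 157) = 0.08784 ✓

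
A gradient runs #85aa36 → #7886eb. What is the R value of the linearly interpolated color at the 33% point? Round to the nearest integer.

R₁ = 133 (from #85aa36), R₂ = 120 (from #7886eb).
R = 133 + 0.33 × (120 − 133) = 128.71 → 129

129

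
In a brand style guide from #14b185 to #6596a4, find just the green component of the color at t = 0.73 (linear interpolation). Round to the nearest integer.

G₁ = 177 (from #14b185), G₂ = 150 (from #6596a4).
G = 177 + 0.73 × (150 − 177) = 157.29 → 157

157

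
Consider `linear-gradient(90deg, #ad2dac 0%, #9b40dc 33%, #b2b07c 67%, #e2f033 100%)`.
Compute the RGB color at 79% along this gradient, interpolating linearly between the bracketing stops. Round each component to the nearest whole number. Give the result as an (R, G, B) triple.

79% lies between the 67% and 100% stops, so the local fraction is t = (79 − 67)/(100 − 67) = 12/33 ≈ 0.3636.
#b2b07c → (178, 176, 124); #e2f033 → (226, 240, 51).
R = 178 + 0.3636 × (226 − 178) = 195.453 → 195
G = 176 + 0.3636 × (240 − 176) = 199.27 → 199
B = 124 + 0.3636 × (51 − 124) = 97.457 → 97

(195, 199, 97)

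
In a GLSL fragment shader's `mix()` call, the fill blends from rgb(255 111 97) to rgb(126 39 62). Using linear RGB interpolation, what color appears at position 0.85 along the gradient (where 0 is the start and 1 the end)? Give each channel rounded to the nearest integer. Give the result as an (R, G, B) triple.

R = 255 + 0.85 × (126 − 255) = 255 + 0.85 × -129 = 145.35 → 145
G = 111 + 0.85 × (39 − 111) = 111 + 0.85 × -72 = 49.8 → 50
B = 97 + 0.85 × (62 − 97) = 97 + 0.85 × -35 = 67.25 → 67

(145, 50, 67)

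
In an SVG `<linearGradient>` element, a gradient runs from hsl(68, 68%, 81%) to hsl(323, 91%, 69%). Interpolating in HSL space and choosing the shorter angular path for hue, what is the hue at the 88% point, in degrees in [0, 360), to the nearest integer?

336

Hue: 323 − 68 = 255°, but |255| > 180 so the shorter arc goes the other way: Δh = 255 − 360 = -105°.
H = 68 + 0.88 × (-105) = -24.4 → -24 → -24 mod 360 = 336°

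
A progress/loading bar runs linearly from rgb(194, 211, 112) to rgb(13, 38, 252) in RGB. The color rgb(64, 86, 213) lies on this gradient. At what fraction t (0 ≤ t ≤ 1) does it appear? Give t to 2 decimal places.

Invert the lerp on the R channel (largest span, 181): t = (64 − 194) / (13 − 194) = -130/-181 = 0.71823.
Check on G: (86 − 211)/(38 − 211) = 0.7225 ✓

0.72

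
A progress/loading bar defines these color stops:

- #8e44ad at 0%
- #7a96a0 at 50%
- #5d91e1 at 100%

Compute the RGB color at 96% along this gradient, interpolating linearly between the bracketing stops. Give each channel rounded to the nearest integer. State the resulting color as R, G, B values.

96% lies between the 50% and 100% stops, so the local fraction is t = (96 − 50)/(100 − 50) = 46/50 ≈ 0.92.
#7a96a0 → (122, 150, 160); #5d91e1 → (93, 145, 225).
R = 122 + 0.92 × (93 − 122) = 95.32 → 95
G = 150 + 0.92 × (145 − 150) = 145.4 → 145
B = 160 + 0.92 × (225 − 160) = 219.8 → 220

(95, 145, 220)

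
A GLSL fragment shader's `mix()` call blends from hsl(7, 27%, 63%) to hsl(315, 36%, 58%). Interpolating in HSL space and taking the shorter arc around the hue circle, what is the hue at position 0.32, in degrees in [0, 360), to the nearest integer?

350

Hue: 315 − 7 = 308°, but |308| > 180 so the shorter arc goes the other way: Δh = 308 − 360 = -52°.
H = 7 + 0.32 × (-52) = -9.64 → -10 → -10 mod 360 = 350°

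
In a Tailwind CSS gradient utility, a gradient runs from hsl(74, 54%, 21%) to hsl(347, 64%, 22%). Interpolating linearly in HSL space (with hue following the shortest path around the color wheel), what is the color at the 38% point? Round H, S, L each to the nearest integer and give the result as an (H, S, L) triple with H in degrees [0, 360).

(41, 58, 21)

Hue: 347 − 74 = 273°, but |273| > 180 so the shorter arc goes the other way: Δh = 273 − 360 = -87°.
H = 74 + 0.38 × (-87) = 40.94 → 41°
S = 54 + 0.38 × (64 − 54) = 57.8 → 58%
L = 21 + 0.38 × (22 − 21) = 21.38 → 21%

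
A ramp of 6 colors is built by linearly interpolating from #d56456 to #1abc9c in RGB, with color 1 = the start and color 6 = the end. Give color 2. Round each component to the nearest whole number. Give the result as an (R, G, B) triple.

(176, 118, 100)

With 6 swatches and endpoints inclusive, swatch 2 sits at t = (2 − 1)/(6 − 1) = 1/5 ≈ 0.2.
#d56456 → (213, 100, 86); #1abc9c → (26, 188, 156).
R = 213 + 0.2 × (26 − 213) = 175.6 → 176
G = 100 + 0.2 × (188 − 100) = 117.6 → 118
B = 86 + 0.2 × (156 − 86) = 100 → 100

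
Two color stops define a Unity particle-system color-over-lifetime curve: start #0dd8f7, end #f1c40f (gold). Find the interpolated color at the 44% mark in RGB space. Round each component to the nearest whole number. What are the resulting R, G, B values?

#0dd8f7 → (13, 216, 247); #f1c40f → (241, 196, 15).
44% corresponds to t = 0.44.
R = 13 + 0.44 × (241 − 13) = 13 + 0.44 × 228 = 113.32 → 113
G = 216 + 0.44 × (196 − 216) = 216 + 0.44 × -20 = 207.2 → 207
B = 247 + 0.44 × (15 − 247) = 247 + 0.44 × -232 = 144.92 → 145

(113, 207, 145)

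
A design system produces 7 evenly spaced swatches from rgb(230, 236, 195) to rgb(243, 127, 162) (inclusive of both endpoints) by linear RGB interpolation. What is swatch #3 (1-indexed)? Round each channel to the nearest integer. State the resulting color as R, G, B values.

With 7 swatches and endpoints inclusive, swatch 3 sits at t = (3 − 1)/(7 − 1) = 2/6 ≈ 0.3333.
R = 230 + 0.3333 × (243 − 230) = 234.333 → 234
G = 236 + 0.3333 × (127 − 236) = 199.67 → 200
B = 195 + 0.3333 × (162 − 195) = 184.001 → 184

(234, 200, 184)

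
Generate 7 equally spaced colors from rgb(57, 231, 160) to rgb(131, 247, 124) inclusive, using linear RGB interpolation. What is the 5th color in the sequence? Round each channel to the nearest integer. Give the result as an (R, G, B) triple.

(106, 242, 136)

With 7 swatches and endpoints inclusive, swatch 5 sits at t = (5 − 1)/(7 − 1) = 4/6 ≈ 0.6667.
R = 57 + 0.6667 × (131 − 57) = 106.336 → 106
G = 231 + 0.6667 × (247 − 231) = 241.667 → 242
B = 160 + 0.6667 × (124 − 160) = 135.999 → 136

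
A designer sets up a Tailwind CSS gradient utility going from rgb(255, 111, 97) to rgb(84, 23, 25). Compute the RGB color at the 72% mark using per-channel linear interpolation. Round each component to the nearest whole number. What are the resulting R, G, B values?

(132, 48, 45)

72% corresponds to t = 0.72.
R = 255 + 0.72 × (84 − 255) = 255 + 0.72 × -171 = 131.88 → 132
G = 111 + 0.72 × (23 − 111) = 111 + 0.72 × -88 = 47.64 → 48
B = 97 + 0.72 × (25 − 97) = 97 + 0.72 × -72 = 45.16 → 45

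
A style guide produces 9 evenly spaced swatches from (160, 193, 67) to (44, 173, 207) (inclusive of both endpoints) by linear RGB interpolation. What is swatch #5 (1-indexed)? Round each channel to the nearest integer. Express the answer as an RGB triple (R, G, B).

With 9 swatches and endpoints inclusive, swatch 5 sits at t = (5 − 1)/(9 − 1) = 4/8 ≈ 0.5.
R = 160 + 0.5 × (44 − 160) = 102 → 102
G = 193 + 0.5 × (173 − 193) = 183 → 183
B = 67 + 0.5 × (207 − 67) = 137 → 137

(102, 183, 137)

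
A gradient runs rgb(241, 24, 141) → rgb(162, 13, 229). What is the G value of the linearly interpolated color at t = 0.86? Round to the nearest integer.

15

G = 24 + 0.86 × (13 − 24) = 14.54 → 15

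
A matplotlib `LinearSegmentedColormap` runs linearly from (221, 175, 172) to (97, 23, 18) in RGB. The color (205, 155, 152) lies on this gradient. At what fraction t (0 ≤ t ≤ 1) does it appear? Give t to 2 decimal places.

0.13

Invert the lerp on the B channel (largest span, 154): t = (152 − 172) / (18 − 172) = -20/-154 = 0.12987.
Check on R: (205 − 221)/(97 − 221) = 0.129 ✓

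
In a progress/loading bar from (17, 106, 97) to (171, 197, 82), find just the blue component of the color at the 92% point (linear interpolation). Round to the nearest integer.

83

B = 97 + 0.92 × (82 − 97) = 83.2 → 83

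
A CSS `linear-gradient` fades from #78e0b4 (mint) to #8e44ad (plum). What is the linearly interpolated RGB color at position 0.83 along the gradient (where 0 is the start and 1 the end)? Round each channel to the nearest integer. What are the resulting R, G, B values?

(138, 95, 174)

#78e0b4 → (120, 224, 180); #8e44ad → (142, 68, 173).
R = 120 + 0.83 × (142 − 120) = 120 + 0.83 × 22 = 138.26 → 138
G = 224 + 0.83 × (68 − 224) = 224 + 0.83 × -156 = 94.52 → 95
B = 180 + 0.83 × (173 − 180) = 180 + 0.83 × -7 = 174.19 → 174
So the blended color is (138, 95, 174), about #8a5fae.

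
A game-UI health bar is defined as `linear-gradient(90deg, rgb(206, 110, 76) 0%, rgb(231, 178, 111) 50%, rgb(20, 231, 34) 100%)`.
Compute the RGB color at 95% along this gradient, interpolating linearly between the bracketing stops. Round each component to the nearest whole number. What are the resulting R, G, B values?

(41, 226, 42)

95% lies between the 50% and 100% stops, so the local fraction is t = (95 − 50)/(100 − 50) = 45/50 ≈ 0.9.
R = 231 + 0.9 × (20 − 231) = 41.1 → 41
G = 178 + 0.9 × (231 − 178) = 225.7 → 226
B = 111 + 0.9 × (34 − 111) = 41.7 → 42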